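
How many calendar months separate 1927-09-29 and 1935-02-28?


From September 1927 to February 1935
8 years * 12 = 96 months, minus 7 months = 89

89 months


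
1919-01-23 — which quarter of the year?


Month: January (month 1)
Q1: Jan-Mar, Q2: Apr-Jun, Q3: Jul-Sep, Q4: Oct-Dec

Q1


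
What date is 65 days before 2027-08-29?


Start: 2027-08-29, subtract 65 days
Back 29 days from August 29 reaches July 31, 2027 -> 36 left
July 2027 has 31 days -> back to June 30, 2027 -> 5 left
June 2027: 30 - 5 = 25 -> lands on June 25

Result: 2027-06-25


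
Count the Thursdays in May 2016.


May 2016 has 31 days
Anchor: Jan 1, 2016. With p = 2016 - 1 = 2015: (p + p//4 - p//100 + p//400) mod 7 = (2015 + 503 - 20 + 5) mod 7 = 2503 mod 7 = 4 -> Friday (Mon=0 ... Sun=6)
Days before May (Jan-Apr): 121; May 1 index = (4 + 121) mod 7 = 6 -> Sunday
First Thursday is May 5
Thursdays: 5, 12, 19, 26

4 Thursdays


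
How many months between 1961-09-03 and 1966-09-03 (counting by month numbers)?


From September 1961 to September 1966
5 years * 12 = 60 months = 60

60 months


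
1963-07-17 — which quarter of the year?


Month: July (month 7)
Q1: Jan-Mar, Q2: Apr-Jun, Q3: Jul-Sep, Q4: Oct-Dec

Q3


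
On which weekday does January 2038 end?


January 2038 has 31 days
Anchor: Jan 1, 2038. With p = 2038 - 1 = 2037: (p + p//4 - p//100 + p//400) mod 7 = (2037 + 509 - 20 + 5) mod 7 = 2531 mod 7 = 4 -> Friday (Mon=0 ... Sun=6)
January 1 is the anchor itself -> Friday
Last day offset: 31 - 1 = 30 days
Weekday index = (4 + 30) mod 7 = 6

Sunday, January 31


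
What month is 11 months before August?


August is month 8
8 - 11 = -3; wrap: -3 + 12 = 9

September


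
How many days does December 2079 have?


December 2079

31 days


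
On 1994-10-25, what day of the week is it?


Date: October 25, 1994
Anchor: Jan 1, 1994. With p = 1994 - 1 = 1993: (p + p//4 - p//100 + p//400) mod 7 = (1993 + 498 - 19 + 4) mod 7 = 2476 mod 7 = 5 -> Saturday (Mon=0 ... Sun=6)
Days before October (Jan-Sep): 273; offset = 273 + 25 - 1 = 297
Weekday index = (5 + 297) mod 7 = 1

Day of the week: Tuesday


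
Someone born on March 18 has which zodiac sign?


Date: March 18
Conventional tropical zodiac dates: Pisces from February 19 onward; Aries starts March 21
March 18 falls within the Pisces range

Pisces


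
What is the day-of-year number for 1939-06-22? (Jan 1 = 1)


Date: June 22, 1939
Days in months 1 through 5: 151
Plus 22 days in June

Day of year: 173


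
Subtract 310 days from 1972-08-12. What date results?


Start: 1972-08-12, subtract 310 days
Back 12 days from August 12 reaches July 31, 1972 -> 298 left
July 1972 has 31 days -> back to June 30, 1972 -> 267 left
June 1972 has 30 days -> back to May 31, 1972 -> 237 left
May 1972 has 31 days -> back to April 30, 1972 -> 206 left
April 1972 has 30 days -> back to March 31, 1972 -> 176 left
March 1972 has 31 days -> back to February 29, 1972 -> 145 left
February 1972 has 29 days -> back to January 31, 1972 -> 116 left
January 1972 has 31 days -> back to December 31, 1971 -> 85 left
December 1971 has 31 days -> back to November 30, 1971 -> 54 left
November 1971 has 30 days -> back to October 31, 1971 -> 24 left
October 1971: 31 - 24 = 7 -> lands on October 7

Result: 1971-10-07


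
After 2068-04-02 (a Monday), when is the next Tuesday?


Current: Monday
Target: Tuesday
Days ahead: 1

Next Tuesday: 2068-04-03


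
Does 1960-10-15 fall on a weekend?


Anchor: Jan 1, 1960. With p = 1960 - 1 = 1959: (p + p//4 - p//100 + p//400) mod 7 = (1959 + 489 - 19 + 4) mod 7 = 2433 mod 7 = 4 -> Friday (Mon=0 ... Sun=6)
Day of year: 289; offset = 288
Weekday index = (4 + 288) mod 7 = 5 -> Saturday
Weekend days: Saturday, Sunday

Yes


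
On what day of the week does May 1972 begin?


Target: May 1, 1972
Anchor: Jan 1, 1972. With p = 1972 - 1 = 1971: (p + p//4 - p//100 + p//400) mod 7 = (1971 + 492 - 19 + 4) mod 7 = 2448 mod 7 = 5 -> Saturday (Mon=0 ... Sun=6)
Days before May (Jan-Apr): 121 days
Weekday index = (5 + 121) mod 7 = 0

Monday


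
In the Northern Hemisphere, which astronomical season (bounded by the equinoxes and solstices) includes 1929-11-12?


Date: November 12
Astronomical Autumn (approx.; exact equinox/solstice day varies by year): September 22 to December 20
November 12 falls within the Autumn window

Autumn


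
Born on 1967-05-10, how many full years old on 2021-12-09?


Birth: 1967-05-10
Reference: 2021-12-09
Year difference: 2021 - 1967 = 54

54 years old


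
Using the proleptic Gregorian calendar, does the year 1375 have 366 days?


Gregorian leap year rule: divisible by 4, but not by 100, unless also by 400.
1375 is not divisible by 4 -> not a leap year

No


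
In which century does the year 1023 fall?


Century = (year - 1) // 100 + 1
= (1023 - 1) // 100 + 1
= 1022 // 100 + 1
= 10 + 1

11th century


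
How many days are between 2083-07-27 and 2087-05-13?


From 2083-07-27 to 2087-05-13
2083-07-27: days before July = 31 + 28 + 31 + 30 + 31 + 30 = 181 (2083 is not a leap year); day of year = 181 + 27 = 208
2087-05-13: days before May = 31 + 28 + 31 + 30 = 120 (2087 is not a leap year); day of year = 120 + 13 = 133
Rest of 2083: 365 - 208 = 157
Full years 2084 (366), 2085 (365), 2086 (365): 1096
Total = 157 + 1096 + 133 = 1386

1386 days


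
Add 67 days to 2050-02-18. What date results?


Start: 2050-02-18, add 67 days
February 2050 has 28 days: 28 - 18 = 10 days to February 28 -> 57 left
March 2050 has 31 days -> 26 left
April 2050: 26 <= 30 -> lands on April 26

Result: 2050-04-26


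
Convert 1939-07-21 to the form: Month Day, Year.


ISO 1939-07-21 parses as year=1939, month=07, day=21
Month 7 -> July

July 21, 1939


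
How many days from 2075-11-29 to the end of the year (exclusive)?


Day of year: 333 of 365
Remaining = 365 - 333

32 days


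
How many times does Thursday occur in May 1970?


May 1970 has 31 days
Anchor: Jan 1, 1970. With p = 1970 - 1 = 1969: (p + p//4 - p//100 + p//400) mod 7 = (1969 + 492 - 19 + 4) mod 7 = 2446 mod 7 = 3 -> Thursday (Mon=0 ... Sun=6)
Days before May (Jan-Apr): 120; May 1 index = (3 + 120) mod 7 = 4 -> Friday
First Thursday is May 7
Thursdays: 7, 14, 21, 28

4 Thursdays


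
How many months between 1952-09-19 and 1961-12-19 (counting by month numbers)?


From September 1952 to December 1961
9 years * 12 = 108 months, plus 3 months = 111

111 months


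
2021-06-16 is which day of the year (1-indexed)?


Date: June 16, 2021
Days in months 1 through 5: 151
Plus 16 days in June

Day of year: 167


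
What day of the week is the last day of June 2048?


June 2048 has 30 days
Anchor: Jan 1, 2048. With p = 2048 - 1 = 2047: (p + p//4 - p//100 + p//400) mod 7 = (2047 + 511 - 20 + 5) mod 7 = 2543 mod 7 = 2 -> Wednesday (Mon=0 ... Sun=6)
Days before June (Jan-May): 152; June 1 index = (2 + 152) mod 7 = 0 -> Monday
Last day offset: 30 - 1 = 29 days
Weekday index = (0 + 29) mod 7 = 1

Tuesday, June 30


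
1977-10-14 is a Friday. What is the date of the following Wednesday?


Current: Friday
Target: Wednesday
Days ahead: 5

Next Wednesday: 1977-10-19


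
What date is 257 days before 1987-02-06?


Start: 1987-02-06, subtract 257 days
Back 6 days from February 6 reaches January 31, 1987 -> 251 left
January 1987 has 31 days -> back to December 31, 1986 -> 220 left
December 1986 has 31 days -> back to November 30, 1986 -> 189 left
November 1986 has 30 days -> back to October 31, 1986 -> 159 left
October 1986 has 31 days -> back to September 30, 1986 -> 128 left
September 1986 has 30 days -> back to August 31, 1986 -> 98 left
August 1986 has 31 days -> back to July 31, 1986 -> 67 left
July 1986 has 31 days -> back to June 30, 1986 -> 36 left
June 1986 has 30 days -> back to May 31, 1986 -> 6 left
May 1986: 31 - 6 = 25 -> lands on May 25

Result: 1986-05-25


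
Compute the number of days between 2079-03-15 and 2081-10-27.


From 2079-03-15 to 2081-10-27
2079-03-15: days before March = 31 + 28 = 59 (2079 is not a leap year); day of year = 59 + 15 = 74
2081-10-27: days before October = 31 + 28 + 31 + 30 + 31 + 30 + 31 + 31 + 30 = 273 (2081 is not a leap year); day of year = 273 + 27 = 300
Rest of 2079: 365 - 74 = 291
Full years 2080 (366): 366
Total = 291 + 366 + 300 = 957

957 days


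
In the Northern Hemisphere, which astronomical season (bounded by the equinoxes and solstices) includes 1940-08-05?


Date: August 5
Astronomical Summer (approx.; exact equinox/solstice day varies by year): June 21 to September 21
August 5 falls within the Summer window

Summer


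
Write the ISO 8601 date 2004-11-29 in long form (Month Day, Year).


ISO 2004-11-29 parses as year=2004, month=11, day=29
Month 11 -> November

November 29, 2004


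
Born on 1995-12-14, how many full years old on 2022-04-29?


Birth: 1995-12-14
Reference: 2022-04-29
Year difference: 2022 - 1995 = 27
Birthday not yet reached in 2022, subtract 1

26 years old


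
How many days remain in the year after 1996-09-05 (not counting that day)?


Day of year: 249 of 366
Remaining = 366 - 249

117 days


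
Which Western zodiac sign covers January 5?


Date: January 5
Conventional tropical zodiac dates: Capricorn from December 22 onward; Aquarius starts January 20
January 5 falls within the Capricorn range

Capricorn


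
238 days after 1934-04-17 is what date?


Start: 1934-04-17, add 238 days
April 1934 has 30 days: 30 - 17 = 13 days to April 30 -> 225 left
May 1934 has 31 days -> 194 left
June 1934 has 30 days -> 164 left
July 1934 has 31 days -> 133 left
August 1934 has 31 days -> 102 left
September 1934 has 30 days -> 72 left
October 1934 has 31 days -> 41 left
November 1934 has 30 days -> 11 left
December 1934: 11 <= 31 -> lands on December 11

Result: 1934-12-11


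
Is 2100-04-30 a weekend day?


Anchor: Jan 1, 2100. With p = 2100 - 1 = 2099: (p + p//4 - p//100 + p//400) mod 7 = (2099 + 524 - 20 + 5) mod 7 = 2608 mod 7 = 4 -> Friday (Mon=0 ... Sun=6)
Day of year: 120; offset = 119
Weekday index = (4 + 119) mod 7 = 4 -> Friday
Weekend days: Saturday, Sunday

No


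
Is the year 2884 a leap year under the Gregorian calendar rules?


Gregorian leap year rule: divisible by 4, but not by 100, unless also by 400.
2884 is divisible by 4 but not 100 -> leap year

Yes


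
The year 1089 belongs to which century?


Century = (year - 1) // 100 + 1
= (1089 - 1) // 100 + 1
= 1088 // 100 + 1
= 10 + 1

11th century


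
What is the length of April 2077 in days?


April 2077

30 days


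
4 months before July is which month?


July is month 7
7 - 4 = 3

March


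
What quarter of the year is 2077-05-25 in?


Month: May (month 5)
Q1: Jan-Mar, Q2: Apr-Jun, Q3: Jul-Sep, Q4: Oct-Dec

Q2


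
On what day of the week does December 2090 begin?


Target: December 1, 2090
Anchor: Jan 1, 2090. With p = 2090 - 1 = 2089: (p + p//4 - p//100 + p//400) mod 7 = (2089 + 522 - 20 + 5) mod 7 = 2596 mod 7 = 6 -> Sunday (Mon=0 ... Sun=6)
Days before December (Jan-Nov): 334 days
Weekday index = (6 + 334) mod 7 = 4

Friday


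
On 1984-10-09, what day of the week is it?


Date: October 9, 1984
Anchor: Jan 1, 1984. With p = 1984 - 1 = 1983: (p + p//4 - p//100 + p//400) mod 7 = (1983 + 495 - 19 + 4) mod 7 = 2463 mod 7 = 6 -> Sunday (Mon=0 ... Sun=6)
Days before October (Jan-Sep): 274; offset = 274 + 9 - 1 = 282
Weekday index = (6 + 282) mod 7 = 1

Day of the week: Tuesday


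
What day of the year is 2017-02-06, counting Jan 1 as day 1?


Date: February 6, 2017
Days in months 1 through 1: 31
Plus 6 days in February

Day of year: 37


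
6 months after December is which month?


December is month 12
12 + 6 = 18; wrap: 18 - 12 = 6

June


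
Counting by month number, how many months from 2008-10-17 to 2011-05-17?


From October 2008 to May 2011
3 years * 12 = 36 months, minus 5 months = 31

31 months


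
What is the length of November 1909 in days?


November 1909

30 days


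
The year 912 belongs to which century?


Century = (year - 1) // 100 + 1
= (912 - 1) // 100 + 1
= 911 // 100 + 1
= 9 + 1

10th century


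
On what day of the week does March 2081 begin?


Target: March 1, 2081
Anchor: Jan 1, 2081. With p = 2081 - 1 = 2080: (p + p//4 - p//100 + p//400) mod 7 = (2080 + 520 - 20 + 5) mod 7 = 2585 mod 7 = 2 -> Wednesday (Mon=0 ... Sun=6)
Days before March (Jan-Feb): 59 days
Weekday index = (2 + 59) mod 7 = 5

Saturday


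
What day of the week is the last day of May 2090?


May 2090 has 31 days
Anchor: Jan 1, 2090. With p = 2090 - 1 = 2089: (p + p//4 - p//100 + p//400) mod 7 = (2089 + 522 - 20 + 5) mod 7 = 2596 mod 7 = 6 -> Sunday (Mon=0 ... Sun=6)
Days before May (Jan-Apr): 120; May 1 index = (6 + 120) mod 7 = 0 -> Monday
Last day offset: 31 - 1 = 30 days
Weekday index = (0 + 30) mod 7 = 2

Wednesday, May 31


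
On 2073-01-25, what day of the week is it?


Date: January 25, 2073
Anchor: Jan 1, 2073. With p = 2073 - 1 = 2072: (p + p//4 - p//100 + p//400) mod 7 = (2072 + 518 - 20 + 5) mod 7 = 2575 mod 7 = 6 -> Sunday (Mon=0 ... Sun=6)
Days into year = 25 - 1 = 24
Weekday index = (6 + 24) mod 7 = 2

Day of the week: Wednesday


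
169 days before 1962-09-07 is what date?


Start: 1962-09-07, subtract 169 days
Back 7 days from September 7 reaches August 31, 1962 -> 162 left
August 1962 has 31 days -> back to July 31, 1962 -> 131 left
July 1962 has 31 days -> back to June 30, 1962 -> 100 left
June 1962 has 30 days -> back to May 31, 1962 -> 70 left
May 1962 has 31 days -> back to April 30, 1962 -> 39 left
April 1962 has 30 days -> back to March 31, 1962 -> 9 left
March 1962: 31 - 9 = 22 -> lands on March 22

Result: 1962-03-22


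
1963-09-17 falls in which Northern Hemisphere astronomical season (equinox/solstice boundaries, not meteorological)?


Date: September 17
Astronomical Summer (approx.; exact equinox/solstice day varies by year): June 21 to September 21
September 17 falls within the Summer window

Summer


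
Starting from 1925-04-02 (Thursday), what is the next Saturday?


Current: Thursday
Target: Saturday
Days ahead: 2

Next Saturday: 1925-04-04


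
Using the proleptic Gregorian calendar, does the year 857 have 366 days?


Gregorian leap year rule: divisible by 4, but not by 100, unless also by 400.
857 is not divisible by 4 -> not a leap year

No


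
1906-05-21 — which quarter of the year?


Month: May (month 5)
Q1: Jan-Mar, Q2: Apr-Jun, Q3: Jul-Sep, Q4: Oct-Dec

Q2


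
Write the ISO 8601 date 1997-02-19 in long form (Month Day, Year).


ISO 1997-02-19 parses as year=1997, month=02, day=19
Month 2 -> February

February 19, 1997


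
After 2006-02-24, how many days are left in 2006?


Day of year: 55 of 365
Remaining = 365 - 55

310 days


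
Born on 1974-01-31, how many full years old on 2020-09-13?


Birth: 1974-01-31
Reference: 2020-09-13
Year difference: 2020 - 1974 = 46

46 years old


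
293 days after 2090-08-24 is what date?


Start: 2090-08-24, add 293 days
August 2090 has 31 days: 31 - 24 = 7 days to August 31 -> 286 left
September 2090 has 30 days -> 256 left
October 2090 has 31 days -> 225 left
November 2090 has 30 days -> 195 left
December 2090 has 31 days -> 164 left
January 2091 has 31 days -> 133 left
February 2091 has 28 days -> 105 left
March 2091 has 31 days -> 74 left
April 2091 has 30 days -> 44 left
May 2091 has 31 days -> 13 left
June 2091: 13 <= 30 -> lands on June 13

Result: 2091-06-13


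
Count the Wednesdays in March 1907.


March 1907 has 31 days
Anchor: Jan 1, 1907. With p = 1907 - 1 = 1906: (p + p//4 - p//100 + p//400) mod 7 = (1906 + 476 - 19 + 4) mod 7 = 2367 mod 7 = 1 -> Tuesday (Mon=0 ... Sun=6)
Days before March (Jan-Feb): 59; March 1 index = (1 + 59) mod 7 = 4 -> Friday
First Wednesday is March 6
Wednesdays: 6, 13, 20, 27

4 Wednesdays


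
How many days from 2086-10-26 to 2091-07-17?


From 2086-10-26 to 2091-07-17
2086-10-26: days before October = 31 + 28 + 31 + 30 + 31 + 30 + 31 + 31 + 30 = 273 (2086 is not a leap year); day of year = 273 + 26 = 299
2091-07-17: days before July = 31 + 28 + 31 + 30 + 31 + 30 = 181 (2091 is not a leap year); day of year = 181 + 17 = 198
Rest of 2086: 365 - 299 = 66
Full years 2087 (365), 2088 (366), 2089 (365), 2090 (365): 1461
Total = 66 + 1461 + 198 = 1725

1725 days


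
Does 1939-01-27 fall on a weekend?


Anchor: Jan 1, 1939. With p = 1939 - 1 = 1938: (p + p//4 - p//100 + p//400) mod 7 = (1938 + 484 - 19 + 4) mod 7 = 2407 mod 7 = 6 -> Sunday (Mon=0 ... Sun=6)
Day of year: 27; offset = 26
Weekday index = (6 + 26) mod 7 = 4 -> Friday
Weekend days: Saturday, Sunday

No


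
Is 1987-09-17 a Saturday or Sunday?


Anchor: Jan 1, 1987. With p = 1987 - 1 = 1986: (p + p//4 - p//100 + p//400) mod 7 = (1986 + 496 - 19 + 4) mod 7 = 2467 mod 7 = 3 -> Thursday (Mon=0 ... Sun=6)
Day of year: 260; offset = 259
Weekday index = (3 + 259) mod 7 = 3 -> Thursday
Weekend days: Saturday, Sunday

No


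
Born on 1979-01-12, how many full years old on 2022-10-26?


Birth: 1979-01-12
Reference: 2022-10-26
Year difference: 2022 - 1979 = 43

43 years old


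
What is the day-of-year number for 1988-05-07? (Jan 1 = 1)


Date: May 7, 1988
Days in months 1 through 4: 121
Plus 7 days in May

Day of year: 128


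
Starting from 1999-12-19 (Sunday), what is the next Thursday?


Current: Sunday
Target: Thursday
Days ahead: 4

Next Thursday: 1999-12-23


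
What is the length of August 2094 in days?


August 2094

31 days


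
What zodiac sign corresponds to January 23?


Date: January 23
Conventional tropical zodiac dates: Aquarius from January 20 onward; Pisces starts February 19
January 23 falls within the Aquarius range

Aquarius


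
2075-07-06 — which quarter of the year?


Month: July (month 7)
Q1: Jan-Mar, Q2: Apr-Jun, Q3: Jul-Sep, Q4: Oct-Dec

Q3


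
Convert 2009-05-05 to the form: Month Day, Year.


ISO 2009-05-05 parses as year=2009, month=05, day=05
Month 5 -> May

May 5, 2009


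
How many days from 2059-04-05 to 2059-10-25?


From 2059-04-05 to 2059-10-25
2059-04-05: days before April = 31 + 28 + 31 = 90 (2059 is not a leap year); day of year = 90 + 5 = 95
2059-10-25: days before October = 31 + 28 + 31 + 30 + 31 + 30 + 31 + 31 + 30 = 273 (2059 is not a leap year); day of year = 273 + 25 = 298
Same year: 298 - 95 = 203

203 days


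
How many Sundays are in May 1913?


May 1913 has 31 days
Anchor: Jan 1, 1913. With p = 1913 - 1 = 1912: (p + p//4 - p//100 + p//400) mod 7 = (1912 + 478 - 19 + 4) mod 7 = 2375 mod 7 = 2 -> Wednesday (Mon=0 ... Sun=6)
Days before May (Jan-Apr): 120; May 1 index = (2 + 120) mod 7 = 3 -> Thursday
First Sunday is May 4
Sundays: 4, 11, 18, 25

4 Sundays


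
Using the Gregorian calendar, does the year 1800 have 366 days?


Gregorian leap year rule: divisible by 4, but not by 100, unless also by 400.
1800 is divisible by 100 but not 400 -> not a leap year

No


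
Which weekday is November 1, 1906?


Target: November 1, 1906
Anchor: Jan 1, 1906. With p = 1906 - 1 = 1905: (p + p//4 - p//100 + p//400) mod 7 = (1905 + 476 - 19 + 4) mod 7 = 2366 mod 7 = 0 -> Monday (Mon=0 ... Sun=6)
Days before November (Jan-Oct): 304 days
Weekday index = (0 + 304) mod 7 = 3

Thursday


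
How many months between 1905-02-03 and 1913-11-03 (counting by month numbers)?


From February 1905 to November 1913
8 years * 12 = 96 months, plus 9 months = 105

105 months


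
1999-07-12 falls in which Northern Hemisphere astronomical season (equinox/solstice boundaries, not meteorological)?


Date: July 12
Astronomical Summer (approx.; exact equinox/solstice day varies by year): June 21 to September 21
July 12 falls within the Summer window

Summer


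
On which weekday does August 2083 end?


August 2083 has 31 days
Anchor: Jan 1, 2083. With p = 2083 - 1 = 2082: (p + p//4 - p//100 + p//400) mod 7 = (2082 + 520 - 20 + 5) mod 7 = 2587 mod 7 = 4 -> Friday (Mon=0 ... Sun=6)
Days before August (Jan-Jul): 212; August 1 index = (4 + 212) mod 7 = 6 -> Sunday
Last day offset: 31 - 1 = 30 days
Weekday index = (6 + 30) mod 7 = 1

Tuesday, August 31


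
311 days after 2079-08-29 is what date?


Start: 2079-08-29, add 311 days
August 2079 has 31 days: 31 - 29 = 2 days to August 31 -> 309 left
September 2079 has 30 days -> 279 left
October 2079 has 31 days -> 248 left
November 2079 has 30 days -> 218 left
December 2079 has 31 days -> 187 left
January 2080 has 31 days -> 156 left
February 2080 has 29 days -> 127 left
March 2080 has 31 days -> 96 left
April 2080 has 30 days -> 66 left
May 2080 has 31 days -> 35 left
June 2080 has 30 days -> 5 left
July 2080: 5 <= 31 -> lands on July 5

Result: 2080-07-05


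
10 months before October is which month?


October is month 10
10 - 10 = 0; wrap: 0 + 12 = 12

December


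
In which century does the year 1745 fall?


Century = (year - 1) // 100 + 1
= (1745 - 1) // 100 + 1
= 1744 // 100 + 1
= 17 + 1

18th century


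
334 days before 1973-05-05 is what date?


Start: 1973-05-05, subtract 334 days
Back 5 days from May 5 reaches April 30, 1973 -> 329 left
April 1973 has 30 days -> back to March 31, 1973 -> 299 left
March 1973 has 31 days -> back to February 28, 1973 -> 268 left
February 1973 has 28 days -> back to January 31, 1973 -> 240 left
January 1973 has 31 days -> back to December 31, 1972 -> 209 left
December 1972 has 31 days -> back to November 30, 1972 -> 178 left
November 1972 has 30 days -> back to October 31, 1972 -> 148 left
October 1972 has 31 days -> back to September 30, 1972 -> 117 left
September 1972 has 30 days -> back to August 31, 1972 -> 87 left
August 1972 has 31 days -> back to July 31, 1972 -> 56 left
July 1972 has 31 days -> back to June 30, 1972 -> 25 left
June 1972: 30 - 25 = 5 -> lands on June 5

Result: 1972-06-05


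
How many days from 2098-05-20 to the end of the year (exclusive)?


Day of year: 140 of 365
Remaining = 365 - 140

225 days


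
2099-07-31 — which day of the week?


Date: July 31, 2099
Anchor: Jan 1, 2099. With p = 2099 - 1 = 2098: (p + p//4 - p//100 + p//400) mod 7 = (2098 + 524 - 20 + 5) mod 7 = 2607 mod 7 = 3 -> Thursday (Mon=0 ... Sun=6)
Days before July (Jan-Jun): 181; offset = 181 + 31 - 1 = 211
Weekday index = (3 + 211) mod 7 = 4

Day of the week: Friday


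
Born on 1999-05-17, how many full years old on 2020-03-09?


Birth: 1999-05-17
Reference: 2020-03-09
Year difference: 2020 - 1999 = 21
Birthday not yet reached in 2020, subtract 1

20 years old


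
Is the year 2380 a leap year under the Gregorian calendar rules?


Gregorian leap year rule: divisible by 4, but not by 100, unless also by 400.
2380 is divisible by 4 but not 100 -> leap year

Yes


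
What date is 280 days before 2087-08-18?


Start: 2087-08-18, subtract 280 days
Back 18 days from August 18 reaches July 31, 2087 -> 262 left
July 2087 has 31 days -> back to June 30, 2087 -> 231 left
June 2087 has 30 days -> back to May 31, 2087 -> 201 left
May 2087 has 31 days -> back to April 30, 2087 -> 170 left
April 2087 has 30 days -> back to March 31, 2087 -> 140 left
March 2087 has 31 days -> back to February 28, 2087 -> 109 left
February 2087 has 28 days -> back to January 31, 2087 -> 81 left
January 2087 has 31 days -> back to December 31, 2086 -> 50 left
December 2086 has 31 days -> back to November 30, 2086 -> 19 left
November 2086: 30 - 19 = 11 -> lands on November 11

Result: 2086-11-11


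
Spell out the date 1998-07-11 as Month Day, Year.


ISO 1998-07-11 parses as year=1998, month=07, day=11
Month 7 -> July

July 11, 1998


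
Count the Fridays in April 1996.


April 1996 has 30 days
Anchor: Jan 1, 1996. With p = 1996 - 1 = 1995: (p + p//4 - p//100 + p//400) mod 7 = (1995 + 498 - 19 + 4) mod 7 = 2478 mod 7 = 0 -> Monday (Mon=0 ... Sun=6)
Days before April (Jan-Mar): 91; April 1 index = (0 + 91) mod 7 = 0 -> Monday
First Friday is April 5
Fridays: 5, 12, 19, 26

4 Fridays


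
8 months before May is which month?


May is month 5
5 - 8 = -3; wrap: -3 + 12 = 9

September


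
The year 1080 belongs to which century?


Century = (year - 1) // 100 + 1
= (1080 - 1) // 100 + 1
= 1079 // 100 + 1
= 10 + 1

11th century


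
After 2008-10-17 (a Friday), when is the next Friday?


Current: Friday
Target: Friday
Days ahead: 7

Next Friday: 2008-10-24


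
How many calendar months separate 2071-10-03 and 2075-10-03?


From October 2071 to October 2075
4 years * 12 = 48 months = 48

48 months


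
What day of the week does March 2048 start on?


Target: March 1, 2048
Anchor: Jan 1, 2048. With p = 2048 - 1 = 2047: (p + p//4 - p//100 + p//400) mod 7 = (2047 + 511 - 20 + 5) mod 7 = 2543 mod 7 = 2 -> Wednesday (Mon=0 ... Sun=6)
Days before March (Jan-Feb): 60 days
Weekday index = (2 + 60) mod 7 = 6

Sunday


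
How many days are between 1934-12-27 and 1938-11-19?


From 1934-12-27 to 1938-11-19
1934-12-27: days before December = 31 + 28 + 31 + 30 + 31 + 30 + 31 + 31 + 30 + 31 + 30 = 334 (1934 is not a leap year); day of year = 334 + 27 = 361
1938-11-19: days before November = 31 + 28 + 31 + 30 + 31 + 30 + 31 + 31 + 30 + 31 = 304 (1938 is not a leap year); day of year = 304 + 19 = 323
Rest of 1934: 365 - 361 = 4
Full years 1935 (365), 1936 (366), 1937 (365): 1096
Total = 4 + 1096 + 323 = 1423

1423 days


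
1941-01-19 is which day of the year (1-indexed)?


Date: January 19, 1941
No months before January
Plus 19 days in January

Day of year: 19


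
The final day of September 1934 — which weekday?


September 1934 has 30 days
Anchor: Jan 1, 1934. With p = 1934 - 1 = 1933: (p + p//4 - p//100 + p//400) mod 7 = (1933 + 483 - 19 + 4) mod 7 = 2401 mod 7 = 0 -> Monday (Mon=0 ... Sun=6)
Days before September (Jan-Aug): 243; September 1 index = (0 + 243) mod 7 = 5 -> Saturday
Last day offset: 30 - 1 = 29 days
Weekday index = (5 + 29) mod 7 = 6

Sunday, September 30


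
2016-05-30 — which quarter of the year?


Month: May (month 5)
Q1: Jan-Mar, Q2: Apr-Jun, Q3: Jul-Sep, Q4: Oct-Dec

Q2


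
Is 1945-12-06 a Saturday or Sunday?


Anchor: Jan 1, 1945. With p = 1945 - 1 = 1944: (p + p//4 - p//100 + p//400) mod 7 = (1944 + 486 - 19 + 4) mod 7 = 2415 mod 7 = 0 -> Monday (Mon=0 ... Sun=6)
Day of year: 340; offset = 339
Weekday index = (0 + 339) mod 7 = 3 -> Thursday
Weekend days: Saturday, Sunday

No


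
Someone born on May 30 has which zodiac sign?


Date: May 30
Conventional tropical zodiac dates: Gemini from May 21 onward; Cancer starts June 21
May 30 falls within the Gemini range

Gemini


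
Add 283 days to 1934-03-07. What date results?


Start: 1934-03-07, add 283 days
March 1934 has 31 days: 31 - 7 = 24 days to March 31 -> 259 left
April 1934 has 30 days -> 229 left
May 1934 has 31 days -> 198 left
June 1934 has 30 days -> 168 left
July 1934 has 31 days -> 137 left
August 1934 has 31 days -> 106 left
September 1934 has 30 days -> 76 left
October 1934 has 31 days -> 45 left
November 1934 has 30 days -> 15 left
December 1934: 15 <= 31 -> lands on December 15

Result: 1934-12-15


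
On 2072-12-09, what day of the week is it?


Date: December 9, 2072
Anchor: Jan 1, 2072. With p = 2072 - 1 = 2071: (p + p//4 - p//100 + p//400) mod 7 = (2071 + 517 - 20 + 5) mod 7 = 2573 mod 7 = 4 -> Friday (Mon=0 ... Sun=6)
Days before December (Jan-Nov): 335; offset = 335 + 9 - 1 = 343
Weekday index = (4 + 343) mod 7 = 4

Day of the week: Friday


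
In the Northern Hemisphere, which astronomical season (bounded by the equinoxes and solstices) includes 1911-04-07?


Date: April 7
Astronomical Spring (approx.; exact equinox/solstice day varies by year): March 20 to June 20
April 7 falls within the Spring window

Spring


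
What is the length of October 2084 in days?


October 2084

31 days


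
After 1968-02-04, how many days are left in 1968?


Day of year: 35 of 366
Remaining = 366 - 35

331 days


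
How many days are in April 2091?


April 2091

30 days


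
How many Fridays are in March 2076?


March 2076 has 31 days
Anchor: Jan 1, 2076. With p = 2076 - 1 = 2075: (p + p//4 - p//100 + p//400) mod 7 = (2075 + 518 - 20 + 5) mod 7 = 2578 mod 7 = 2 -> Wednesday (Mon=0 ... Sun=6)
Days before March (Jan-Feb): 60; March 1 index = (2 + 60) mod 7 = 6 -> Sunday
First Friday is March 6
Fridays: 6, 13, 20, 27

4 Fridays


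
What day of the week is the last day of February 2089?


February 2089 has 28 days
Anchor: Jan 1, 2089. With p = 2089 - 1 = 2088: (p + p//4 - p//100 + p//400) mod 7 = (2088 + 522 - 20 + 5) mod 7 = 2595 mod 7 = 5 -> Saturday (Mon=0 ... Sun=6)
Days before February (Jan): 31; February 1 index = (5 + 31) mod 7 = 1 -> Tuesday
Last day offset: 28 - 1 = 27 days
Weekday index = (1 + 27) mod 7 = 0

Monday, February 28


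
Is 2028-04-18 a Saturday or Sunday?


Anchor: Jan 1, 2028. With p = 2028 - 1 = 2027: (p + p//4 - p//100 + p//400) mod 7 = (2027 + 506 - 20 + 5) mod 7 = 2518 mod 7 = 5 -> Saturday (Mon=0 ... Sun=6)
Day of year: 109; offset = 108
Weekday index = (5 + 108) mod 7 = 1 -> Tuesday
Weekend days: Saturday, Sunday

No


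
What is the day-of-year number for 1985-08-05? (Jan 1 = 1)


Date: August 5, 1985
Days in months 1 through 7: 212
Plus 5 days in August

Day of year: 217


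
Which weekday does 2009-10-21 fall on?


Date: October 21, 2009
Anchor: Jan 1, 2009. With p = 2009 - 1 = 2008: (p + p//4 - p//100 + p//400) mod 7 = (2008 + 502 - 20 + 5) mod 7 = 2495 mod 7 = 3 -> Thursday (Mon=0 ... Sun=6)
Days before October (Jan-Sep): 273; offset = 273 + 21 - 1 = 293
Weekday index = (3 + 293) mod 7 = 2

Day of the week: Wednesday


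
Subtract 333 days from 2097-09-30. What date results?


Start: 2097-09-30, subtract 333 days
Back 30 days from September 30 reaches August 31, 2097 -> 303 left
August 2097 has 31 days -> back to July 31, 2097 -> 272 left
July 2097 has 31 days -> back to June 30, 2097 -> 241 left
June 2097 has 30 days -> back to May 31, 2097 -> 211 left
May 2097 has 31 days -> back to April 30, 2097 -> 180 left
April 2097 has 30 days -> back to March 31, 2097 -> 150 left
March 2097 has 31 days -> back to February 28, 2097 -> 119 left
February 2097 has 28 days -> back to January 31, 2097 -> 91 left
January 2097 has 31 days -> back to December 31, 2096 -> 60 left
December 2096 has 31 days -> back to November 30, 2096 -> 29 left
November 2096: 30 - 29 = 1 -> lands on November 1

Result: 2096-11-01


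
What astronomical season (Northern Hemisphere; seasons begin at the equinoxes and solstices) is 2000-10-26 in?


Date: October 26
Astronomical Autumn (approx.; exact equinox/solstice day varies by year): September 22 to December 20
October 26 falls within the Autumn window

Autumn


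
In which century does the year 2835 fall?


Century = (year - 1) // 100 + 1
= (2835 - 1) // 100 + 1
= 2834 // 100 + 1
= 28 + 1

29th century


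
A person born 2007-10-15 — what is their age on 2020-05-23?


Birth: 2007-10-15
Reference: 2020-05-23
Year difference: 2020 - 2007 = 13
Birthday not yet reached in 2020, subtract 1

12 years old


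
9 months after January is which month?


January is month 1
1 + 9 = 10

October


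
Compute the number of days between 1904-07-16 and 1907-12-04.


From 1904-07-16 to 1907-12-04
1904-07-16: days before July = 31 + 29 + 31 + 30 + 31 + 30 = 182 (1904 is a leap year); day of year = 182 + 16 = 198
1907-12-04: days before December = 31 + 28 + 31 + 30 + 31 + 30 + 31 + 31 + 30 + 31 + 30 = 334 (1907 is not a leap year); day of year = 334 + 4 = 338
Rest of 1904: 366 - 198 = 168
Full years 1905 (365), 1906 (365): 730
Total = 168 + 730 + 338 = 1236

1236 days


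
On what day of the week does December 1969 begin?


Target: December 1, 1969
Anchor: Jan 1, 1969. With p = 1969 - 1 = 1968: (p + p//4 - p//100 + p//400) mod 7 = (1968 + 492 - 19 + 4) mod 7 = 2445 mod 7 = 2 -> Wednesday (Mon=0 ... Sun=6)
Days before December (Jan-Nov): 334 days
Weekday index = (2 + 334) mod 7 = 0

Monday


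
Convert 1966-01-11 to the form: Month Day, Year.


ISO 1966-01-11 parses as year=1966, month=01, day=11
Month 1 -> January

January 11, 1966


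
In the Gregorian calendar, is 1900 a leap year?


Gregorian leap year rule: divisible by 4, but not by 100, unless also by 400.
1900 is divisible by 100 but not 400 -> not a leap year

No


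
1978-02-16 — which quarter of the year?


Month: February (month 2)
Q1: Jan-Mar, Q2: Apr-Jun, Q3: Jul-Sep, Q4: Oct-Dec

Q1


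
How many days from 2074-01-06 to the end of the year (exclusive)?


Day of year: 6 of 365
Remaining = 365 - 6

359 days


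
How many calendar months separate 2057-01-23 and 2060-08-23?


From January 2057 to August 2060
3 years * 12 = 36 months, plus 7 months = 43

43 months


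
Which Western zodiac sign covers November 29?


Date: November 29
Conventional tropical zodiac dates: Sagittarius from November 22 onward; Capricorn starts December 22
November 29 falls within the Sagittarius range

Sagittarius


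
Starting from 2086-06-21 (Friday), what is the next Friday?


Current: Friday
Target: Friday
Days ahead: 7

Next Friday: 2086-06-28


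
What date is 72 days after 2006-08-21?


Start: 2006-08-21, add 72 days
August 2006 has 31 days: 31 - 21 = 10 days to August 31 -> 62 left
September 2006 has 30 days -> 32 left
October 2006 has 31 days -> 1 left
November 2006: 1 <= 30 -> lands on November 1

Result: 2006-11-01


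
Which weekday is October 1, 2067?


Target: October 1, 2067
Anchor: Jan 1, 2067. With p = 2067 - 1 = 2066: (p + p//4 - p//100 + p//400) mod 7 = (2066 + 516 - 20 + 5) mod 7 = 2567 mod 7 = 5 -> Saturday (Mon=0 ... Sun=6)
Days before October (Jan-Sep): 273 days
Weekday index = (5 + 273) mod 7 = 5

Saturday


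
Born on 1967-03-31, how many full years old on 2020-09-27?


Birth: 1967-03-31
Reference: 2020-09-27
Year difference: 2020 - 1967 = 53

53 years old


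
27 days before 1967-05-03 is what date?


Start: 1967-05-03, subtract 27 days
Back 3 days from May 3 reaches April 30, 1967 -> 24 left
April 1967: 30 - 24 = 6 -> lands on April 6

Result: 1967-04-06


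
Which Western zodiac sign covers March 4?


Date: March 4
Conventional tropical zodiac dates: Pisces from February 19 onward; Aries starts March 21
March 4 falls within the Pisces range

Pisces


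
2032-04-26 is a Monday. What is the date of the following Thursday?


Current: Monday
Target: Thursday
Days ahead: 3

Next Thursday: 2032-04-29


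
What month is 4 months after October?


October is month 10
10 + 4 = 14; wrap: 14 - 12 = 2

February


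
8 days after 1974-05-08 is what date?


Start: 1974-05-08, add 8 days
May 1974 has 31 days; 8 + 8 = 16 stays within May

Result: 1974-05-16


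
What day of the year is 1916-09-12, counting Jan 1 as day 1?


Date: September 12, 1916
Days in months 1 through 8: 244
Plus 12 days in September

Day of year: 256


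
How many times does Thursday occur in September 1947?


September 1947 has 30 days
Anchor: Jan 1, 1947. With p = 1947 - 1 = 1946: (p + p//4 - p//100 + p//400) mod 7 = (1946 + 486 - 19 + 4) mod 7 = 2417 mod 7 = 2 -> Wednesday (Mon=0 ... Sun=6)
Days before September (Jan-Aug): 243; September 1 index = (2 + 243) mod 7 = 0 -> Monday
First Thursday is September 4
Thursdays: 4, 11, 18, 25

4 Thursdays


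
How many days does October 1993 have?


October 1993

31 days


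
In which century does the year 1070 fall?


Century = (year - 1) // 100 + 1
= (1070 - 1) // 100 + 1
= 1069 // 100 + 1
= 10 + 1

11th century


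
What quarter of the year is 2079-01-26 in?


Month: January (month 1)
Q1: Jan-Mar, Q2: Apr-Jun, Q3: Jul-Sep, Q4: Oct-Dec

Q1


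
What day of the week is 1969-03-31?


Date: March 31, 1969
Anchor: Jan 1, 1969. With p = 1969 - 1 = 1968: (p + p//4 - p//100 + p//400) mod 7 = (1968 + 492 - 19 + 4) mod 7 = 2445 mod 7 = 2 -> Wednesday (Mon=0 ... Sun=6)
Days before March (Jan-Feb): 59; offset = 59 + 31 - 1 = 89
Weekday index = (2 + 89) mod 7 = 0

Day of the week: Monday


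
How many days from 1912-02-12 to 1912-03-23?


From 1912-02-12 to 1912-03-23
1912-02-12: days before February = 31; day of year = 31 + 12 = 43
1912-03-23: days before March = 31 + 29 = 60 (1912 is a leap year); day of year = 60 + 23 = 83
Same year: 83 - 43 = 40

40 days


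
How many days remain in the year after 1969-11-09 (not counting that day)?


Day of year: 313 of 365
Remaining = 365 - 313

52 days


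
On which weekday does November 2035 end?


November 2035 has 30 days
Anchor: Jan 1, 2035. With p = 2035 - 1 = 2034: (p + p//4 - p//100 + p//400) mod 7 = (2034 + 508 - 20 + 5) mod 7 = 2527 mod 7 = 0 -> Monday (Mon=0 ... Sun=6)
Days before November (Jan-Oct): 304; November 1 index = (0 + 304) mod 7 = 3 -> Thursday
Last day offset: 30 - 1 = 29 days
Weekday index = (3 + 29) mod 7 = 4

Friday, November 30


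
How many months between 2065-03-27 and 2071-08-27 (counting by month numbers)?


From March 2065 to August 2071
6 years * 12 = 72 months, plus 5 months = 77

77 months


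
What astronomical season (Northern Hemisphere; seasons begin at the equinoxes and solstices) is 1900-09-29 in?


Date: September 29
Astronomical Autumn (approx.; exact equinox/solstice day varies by year): September 22 to December 20
September 29 falls within the Autumn window

Autumn


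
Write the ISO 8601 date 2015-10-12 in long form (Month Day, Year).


ISO 2015-10-12 parses as year=2015, month=10, day=12
Month 10 -> October

October 12, 2015


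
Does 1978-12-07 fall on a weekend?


Anchor: Jan 1, 1978. With p = 1978 - 1 = 1977: (p + p//4 - p//100 + p//400) mod 7 = (1977 + 494 - 19 + 4) mod 7 = 2456 mod 7 = 6 -> Sunday (Mon=0 ... Sun=6)
Day of year: 341; offset = 340
Weekday index = (6 + 340) mod 7 = 3 -> Thursday
Weekend days: Saturday, Sunday

No


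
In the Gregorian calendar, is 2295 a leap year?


Gregorian leap year rule: divisible by 4, but not by 100, unless also by 400.
2295 is not divisible by 4 -> not a leap year

No


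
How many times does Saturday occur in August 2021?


August 2021 has 31 days
Anchor: Jan 1, 2021. With p = 2021 - 1 = 2020: (p + p//4 - p//100 + p//400) mod 7 = (2020 + 505 - 20 + 5) mod 7 = 2510 mod 7 = 4 -> Friday (Mon=0 ... Sun=6)
Days before August (Jan-Jul): 212; August 1 index = (4 + 212) mod 7 = 6 -> Sunday
First Saturday is August 7
Saturdays: 7, 14, 21, 28

4 Saturdays


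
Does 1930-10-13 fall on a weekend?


Anchor: Jan 1, 1930. With p = 1930 - 1 = 1929: (p + p//4 - p//100 + p//400) mod 7 = (1929 + 482 - 19 + 4) mod 7 = 2396 mod 7 = 2 -> Wednesday (Mon=0 ... Sun=6)
Day of year: 286; offset = 285
Weekday index = (2 + 285) mod 7 = 0 -> Monday
Weekend days: Saturday, Sunday

No


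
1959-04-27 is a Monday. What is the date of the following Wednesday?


Current: Monday
Target: Wednesday
Days ahead: 2

Next Wednesday: 1959-04-29


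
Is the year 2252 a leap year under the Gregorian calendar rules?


Gregorian leap year rule: divisible by 4, but not by 100, unless also by 400.
2252 is divisible by 4 but not 100 -> leap year

Yes


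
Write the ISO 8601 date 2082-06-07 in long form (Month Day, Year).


ISO 2082-06-07 parses as year=2082, month=06, day=07
Month 6 -> June

June 7, 2082


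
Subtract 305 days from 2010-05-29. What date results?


Start: 2010-05-29, subtract 305 days
Back 29 days from May 29 reaches April 30, 2010 -> 276 left
April 2010 has 30 days -> back to March 31, 2010 -> 246 left
March 2010 has 31 days -> back to February 28, 2010 -> 215 left
February 2010 has 28 days -> back to January 31, 2010 -> 187 left
January 2010 has 31 days -> back to December 31, 2009 -> 156 left
December 2009 has 31 days -> back to November 30, 2009 -> 125 left
November 2009 has 30 days -> back to October 31, 2009 -> 95 left
October 2009 has 31 days -> back to September 30, 2009 -> 64 left
September 2009 has 30 days -> back to August 31, 2009 -> 34 left
August 2009 has 31 days -> back to July 31, 2009 -> 3 left
July 2009: 31 - 3 = 28 -> lands on July 28

Result: 2009-07-28
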